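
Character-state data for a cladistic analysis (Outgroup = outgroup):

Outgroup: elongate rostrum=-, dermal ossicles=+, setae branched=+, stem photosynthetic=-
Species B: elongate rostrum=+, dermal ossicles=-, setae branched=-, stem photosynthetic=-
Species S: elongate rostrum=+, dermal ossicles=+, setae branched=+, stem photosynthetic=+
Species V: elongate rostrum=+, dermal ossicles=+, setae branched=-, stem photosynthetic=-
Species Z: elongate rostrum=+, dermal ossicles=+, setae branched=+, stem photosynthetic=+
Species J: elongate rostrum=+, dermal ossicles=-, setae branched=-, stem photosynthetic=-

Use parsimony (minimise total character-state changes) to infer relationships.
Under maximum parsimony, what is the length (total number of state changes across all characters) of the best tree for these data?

Character polarity is set by the outgroup: the derived state is whichever differs from the outgroup's state, so for dermal ossicles, setae branched the derived state is '-', and for the remaining characters it is '+'.
elongate rostrum (derived state '+') is shared by all ingroup taxa — unites the whole ingroup.
dermal ossicles: derived state '-' in Species B and Species J only — synapomorphy for {Species B, Species J}.
setae branched: derived state '-' in Species B, Species J, and Species V only — synapomorphy for {Species B, Species J, Species V}.
stem photosynthetic (derived state '+') is shared by Species S and Species Z — a synapomorphy uniting that clade.
Most parsimonious ingroup topology: (((Species B,Species J),Species V),(Species S,Species Z)).
Changes per character on this tree: elongate rostrum: 1; dermal ossicles: 1; setae branched: 1; stem photosynthetic: 1.
Total = 4.

4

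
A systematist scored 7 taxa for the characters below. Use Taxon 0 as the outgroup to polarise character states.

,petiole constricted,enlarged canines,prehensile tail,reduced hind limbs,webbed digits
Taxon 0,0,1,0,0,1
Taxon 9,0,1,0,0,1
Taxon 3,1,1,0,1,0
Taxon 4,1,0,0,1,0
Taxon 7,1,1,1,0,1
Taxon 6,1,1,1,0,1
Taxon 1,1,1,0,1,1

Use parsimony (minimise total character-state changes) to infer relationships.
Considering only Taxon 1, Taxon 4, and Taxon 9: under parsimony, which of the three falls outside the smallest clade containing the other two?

Taxon 9

Character polarity is set by the outgroup: the derived state is whichever differs from the outgroup's state, so for enlarged canines, webbed digits the derived state is '0', and for the remaining characters it is '1'.
petiole constricted: derived state '1' in Taxon 1, Taxon 3, Taxon 4, Taxon 6, and Taxon 7 only — synapomorphy for {Taxon 1, Taxon 3, Taxon 4, Taxon 6, Taxon 7}.
enlarged canines: derived state '0' in Taxon 4 only — an autapomorphy, so it tells us nothing about relationships among taxa.
Only Taxon 6 and Taxon 7 show the derived state '1' for prehensile tail, supporting them as a clade.
Only Taxon 1, Taxon 3, and Taxon 4 show the derived state '1' for reduced hind limbs, supporting them as a clade.
webbed digits: derived state '0' in Taxon 3 and Taxon 4 only — synapomorphy for {Taxon 3, Taxon 4}.
Most parsimonious ingroup topology: (Taxon 9,(((Taxon 3,Taxon 4),Taxon 1),(Taxon 7,Taxon 6))).
Taxon 4 and Taxon 1 share a more recent common ancestor with each other than either does with Taxon 9, so Taxon 9 is the least closely related of the three.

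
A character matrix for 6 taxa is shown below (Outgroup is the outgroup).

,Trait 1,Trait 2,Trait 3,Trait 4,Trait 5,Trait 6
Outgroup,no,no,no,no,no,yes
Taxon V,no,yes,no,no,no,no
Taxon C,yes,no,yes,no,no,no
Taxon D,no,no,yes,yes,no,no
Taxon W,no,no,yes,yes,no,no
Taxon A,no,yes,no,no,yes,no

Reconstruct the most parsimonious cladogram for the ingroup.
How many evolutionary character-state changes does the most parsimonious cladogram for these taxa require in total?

Character polarity is set by the outgroup: the derived state is whichever differs from the outgroup's state, so for Trait 6 the derived state is 'no', and for the remaining characters it is 'yes'.
Trait 1 (derived state 'yes') is unique to Taxon C (autapomorphy; uninformative for grouping).
Trait 2 (derived state 'yes') is shared by Taxon A and Taxon V — a synapomorphy uniting that clade.
Only Taxon C, Taxon D, and Taxon W show the derived state 'yes' for Trait 3, supporting them as a clade.
Only Taxon D and Taxon W show the derived state 'yes' for Trait 4, supporting them as a clade.
Trait 5 (derived state 'yes') is unique to Taxon A (autapomorphy; uninformative for grouping).
Trait 6 (derived state 'no') is shared by all ingroup taxa — unites the whole ingroup.
Most parsimonious ingroup topology: ((Taxon V,Taxon A),(Taxon C,(Taxon D,Taxon W))).
Changes per character on this tree: Trait 1: 1; Trait 2: 1; Trait 3: 1; Trait 4: 1; Trait 5: 1; Trait 6: 1.
Total = 6.

6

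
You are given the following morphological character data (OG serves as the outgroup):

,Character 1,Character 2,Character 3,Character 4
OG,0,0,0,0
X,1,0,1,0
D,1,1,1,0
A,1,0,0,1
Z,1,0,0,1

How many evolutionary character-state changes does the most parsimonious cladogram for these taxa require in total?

The outgroup has state '0' for every character, so '1' is the derived state throughout.
All ingroup taxa share the derived state '1' for Character 1; it defines the ingroup but does not resolve relationships within it.
Character 2 (derived state '1') is unique to D (autapomorphy; uninformative for grouping).
Character 3 (derived state '1') is shared by D and X — a synapomorphy uniting that clade.
Character 4: derived state '1' in A and Z only — synapomorphy for {A, Z}.
Most parsimonious ingroup topology: ((X,D),(A,Z)).
Changes per character on this tree: Character 1: 1; Character 2: 1; Character 3: 1; Character 4: 1.
Total = 4.

4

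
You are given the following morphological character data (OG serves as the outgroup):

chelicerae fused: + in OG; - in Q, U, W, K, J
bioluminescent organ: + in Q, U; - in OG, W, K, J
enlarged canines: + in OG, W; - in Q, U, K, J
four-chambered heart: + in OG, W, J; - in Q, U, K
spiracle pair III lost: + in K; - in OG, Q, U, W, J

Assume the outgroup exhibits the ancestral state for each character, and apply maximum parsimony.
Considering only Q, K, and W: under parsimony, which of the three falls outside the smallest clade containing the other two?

Character polarity is set by the outgroup: the derived state is whichever differs from the outgroup's state, so for chelicerae fused, enlarged canines, four-chambered heart the derived state is '-', and for the remaining characters it is '+'.
All ingroup taxa share the derived state '-' for chelicerae fused; it defines the ingroup but does not resolve relationships within it.
bioluminescent organ: derived state '+' in Q and U only — synapomorphy for {Q, U}.
enlarged canines (derived state '-') is shared by J, K, Q, and U — a synapomorphy uniting that clade.
four-chambered heart (derived state '-') is shared by K, Q, and U — a synapomorphy uniting that clade.
spiracle pair III lost: derived state '+' in K only — an autapomorphy, so it tells us nothing about relationships among taxa.
Most parsimonious ingroup topology: ((((Q,U),K),J),W).
Q and K share a more recent common ancestor with each other than either does with W, so W is the least closely related of the three.

W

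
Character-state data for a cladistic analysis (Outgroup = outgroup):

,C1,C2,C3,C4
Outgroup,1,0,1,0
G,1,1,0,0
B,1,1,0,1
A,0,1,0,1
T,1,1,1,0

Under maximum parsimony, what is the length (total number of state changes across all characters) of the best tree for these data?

4

Character polarity is set by the outgroup: the derived state is whichever differs from the outgroup's state, so for C1, C3 the derived state is '0', and for the remaining characters it is '1'.
C1 (derived state '0') is unique to A (autapomorphy; uninformative for grouping).
All ingroup taxa share the derived state '1' for C2; it defines the ingroup but does not resolve relationships within it.
C3: derived state '0' in A, B, and G only — synapomorphy for {A, B, G}.
Only A and B show the derived state '1' for C4, supporting them as a clade.
Most parsimonious ingroup topology: ((G,(B,A)),T).
Changes per character on this tree: C1: 1; C2: 1; C3: 1; C4: 1.
Total = 4.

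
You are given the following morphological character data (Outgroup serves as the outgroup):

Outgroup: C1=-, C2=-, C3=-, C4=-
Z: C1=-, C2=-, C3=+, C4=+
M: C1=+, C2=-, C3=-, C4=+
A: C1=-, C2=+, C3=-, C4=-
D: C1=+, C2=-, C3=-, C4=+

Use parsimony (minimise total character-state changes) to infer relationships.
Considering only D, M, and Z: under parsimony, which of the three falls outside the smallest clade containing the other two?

The outgroup has state '-' for every character, so '+' is the derived state throughout.
C1: derived state '+' in D and M only — synapomorphy for {D, M}.
C2: derived state '+' in A only — an autapomorphy, so it tells us nothing about relationships among taxa.
C3: derived state '+' in Z only — an autapomorphy, so it tells us nothing about relationships among taxa.
C4: derived state '+' in D, M, and Z only — synapomorphy for {D, M, Z}.
Most parsimonious ingroup topology: (((M,D),Z),A).
M and D share a more recent common ancestor with each other than either does with Z, so Z is the least closely related of the three.

Z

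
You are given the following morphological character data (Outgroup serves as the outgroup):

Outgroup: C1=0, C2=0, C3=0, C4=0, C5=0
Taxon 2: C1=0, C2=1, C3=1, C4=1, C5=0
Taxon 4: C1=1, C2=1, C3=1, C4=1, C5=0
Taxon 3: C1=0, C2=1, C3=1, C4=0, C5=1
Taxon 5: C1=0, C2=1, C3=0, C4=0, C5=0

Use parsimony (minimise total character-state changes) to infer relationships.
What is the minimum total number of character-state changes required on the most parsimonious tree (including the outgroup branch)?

The outgroup has state '0' for every character, so '1' is the derived state throughout.
C1: derived state '1' in Taxon 4 only — an autapomorphy, so it tells us nothing about relationships among taxa.
C2 (derived state '1') is shared by all ingroup taxa — unites the whole ingroup.
C3: derived state '1' in Taxon 2, Taxon 3, and Taxon 4 only — synapomorphy for {Taxon 2, Taxon 3, Taxon 4}.
C4 (derived state '1') is shared by Taxon 2 and Taxon 4 — a synapomorphy uniting that clade.
C5 (derived state '1') is unique to Taxon 3 (autapomorphy; uninformative for grouping).
Most parsimonious ingroup topology: (Taxon 5,((Taxon 4,Taxon 2),Taxon 3)).
Changes per character on this tree: C1: 1; C2: 1; C3: 1; C4: 1; C5: 1.
Total = 5.

5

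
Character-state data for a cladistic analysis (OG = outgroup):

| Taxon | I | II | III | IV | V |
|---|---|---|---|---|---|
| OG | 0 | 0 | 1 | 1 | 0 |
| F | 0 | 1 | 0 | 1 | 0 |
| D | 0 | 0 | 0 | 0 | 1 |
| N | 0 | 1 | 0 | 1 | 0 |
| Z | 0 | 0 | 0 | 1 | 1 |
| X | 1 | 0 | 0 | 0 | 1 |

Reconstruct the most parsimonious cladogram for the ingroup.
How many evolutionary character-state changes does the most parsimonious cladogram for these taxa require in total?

5

Character polarity is set by the outgroup: the derived state is whichever differs from the outgroup's state, so for III, IV the derived state is '0', and for the remaining characters it is '1'.
I: derived state '1' in X only — an autapomorphy, so it tells us nothing about relationships among taxa.
II (derived state '1') is shared by F and N — a synapomorphy uniting that clade.
III (derived state '0') is shared by all ingroup taxa — unites the whole ingroup.
Only D and X show the derived state '0' for IV, supporting them as a clade.
V: derived state '1' in D, X, and Z only — synapomorphy for {D, X, Z}.
Most parsimonious ingroup topology: ((F,N),((D,X),Z)).
Changes per character on this tree: I: 1; II: 1; III: 1; IV: 1; V: 1.
Total = 5.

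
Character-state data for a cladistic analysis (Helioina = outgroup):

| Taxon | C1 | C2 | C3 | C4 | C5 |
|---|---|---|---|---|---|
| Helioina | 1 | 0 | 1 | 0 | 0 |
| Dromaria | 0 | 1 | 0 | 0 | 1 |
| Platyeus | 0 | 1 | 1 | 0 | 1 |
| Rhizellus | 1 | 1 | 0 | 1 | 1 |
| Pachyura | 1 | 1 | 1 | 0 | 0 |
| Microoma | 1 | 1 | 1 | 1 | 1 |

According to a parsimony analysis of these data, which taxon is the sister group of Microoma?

Rhizellus

Character polarity is set by the outgroup: the derived state is whichever differs from the outgroup's state, so for C1, C3 the derived state is '0', and for the remaining characters it is '1'.
C1: derived state '0' in Dromaria and Platyeus only — synapomorphy for {Dromaria, Platyeus}.
C2 (derived state '1') is shared by all ingroup taxa — unites the whole ingroup.
C3 groups Dromaria and Rhizellus, which is incompatible with the clades supported by the remaining characters; treating it as convergent (homoplasy) costs fewer steps than any alternative tree.
C4: derived state '1' in Microoma and Rhizellus only — synapomorphy for {Microoma, Rhizellus}.
C5 (derived state '1') is shared by Dromaria, Microoma, Platyeus, and Rhizellus — a synapomorphy uniting that clade.
Most parsimonious ingroup topology: (((Dromaria,Platyeus),(Rhizellus,Microoma)),Pachyura).
Microoma and Rhizellus form a cherry on this tree, so they are sister taxa.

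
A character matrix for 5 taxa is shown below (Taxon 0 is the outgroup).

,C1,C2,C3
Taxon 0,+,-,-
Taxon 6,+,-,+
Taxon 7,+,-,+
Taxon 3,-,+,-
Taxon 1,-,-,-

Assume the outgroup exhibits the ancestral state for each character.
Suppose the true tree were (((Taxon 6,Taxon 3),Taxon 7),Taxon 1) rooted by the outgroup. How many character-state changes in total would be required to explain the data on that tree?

Map each character onto (((Taxon 6,Taxon 3),Taxon 7),Taxon 1) (rooted by Taxon 0) and count the minimum state changes it requires (Fitch parsimony):
C1: 2; C2: 1; C3: 2.
Total tree length = 5.

5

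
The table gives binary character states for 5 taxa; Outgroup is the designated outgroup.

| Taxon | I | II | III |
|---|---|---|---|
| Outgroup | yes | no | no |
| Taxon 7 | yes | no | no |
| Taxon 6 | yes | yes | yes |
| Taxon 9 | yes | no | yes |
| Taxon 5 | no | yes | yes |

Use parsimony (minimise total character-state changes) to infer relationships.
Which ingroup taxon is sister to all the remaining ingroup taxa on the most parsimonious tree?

Taxon 7

Character polarity is set by the outgroup: the derived state is whichever differs from the outgroup's state, so for I the derived state is 'no', and for the remaining characters it is 'yes'.
I: derived state 'no' in Taxon 5 only — an autapomorphy, so it tells us nothing about relationships among taxa.
II: derived state 'yes' in Taxon 5 and Taxon 6 only — synapomorphy for {Taxon 5, Taxon 6}.
III (derived state 'yes') is shared by Taxon 5, Taxon 6, and Taxon 9 — a synapomorphy uniting that clade.
Most parsimonious ingroup topology: (Taxon 7,((Taxon 6,Taxon 5),Taxon 9)).
Taxon 7 is sister to the clade containing all other ingroup taxa, so it is the earliest-diverging (most basal) ingroup lineage.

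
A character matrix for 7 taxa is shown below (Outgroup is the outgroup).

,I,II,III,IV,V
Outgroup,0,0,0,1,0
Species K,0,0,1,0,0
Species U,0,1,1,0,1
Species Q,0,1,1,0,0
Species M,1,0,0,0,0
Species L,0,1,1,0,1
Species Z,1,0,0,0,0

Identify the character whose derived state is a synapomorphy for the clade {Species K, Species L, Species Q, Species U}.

III

Character polarity is set by the outgroup: the derived state is whichever differs from the outgroup's state, so for IV the derived state is '0', and for the remaining characters it is '1'.
I (derived state '1') is shared by Species M and Species Z — a synapomorphy uniting that clade.
II: derived state '1' in Species L, Species Q, and Species U only — synapomorphy for {Species L, Species Q, Species U}.
Only Species K, Species L, Species Q, and Species U show the derived state '1' for III, supporting them as a clade.
All ingroup taxa share the derived state '0' for IV; it defines the ingroup but does not resolve relationships within it.
V: derived state '1' in Species L and Species U only — synapomorphy for {Species L, Species U}.
Most parsimonious ingroup topology: ((Species M,Species Z),((Species Q,(Species U,Species L)),Species K)).
The clade {Species K, Species L, Species Q, Species U} is supported by III: its derived state '1' occurs in exactly those taxa and in no other taxon (including the outgroup).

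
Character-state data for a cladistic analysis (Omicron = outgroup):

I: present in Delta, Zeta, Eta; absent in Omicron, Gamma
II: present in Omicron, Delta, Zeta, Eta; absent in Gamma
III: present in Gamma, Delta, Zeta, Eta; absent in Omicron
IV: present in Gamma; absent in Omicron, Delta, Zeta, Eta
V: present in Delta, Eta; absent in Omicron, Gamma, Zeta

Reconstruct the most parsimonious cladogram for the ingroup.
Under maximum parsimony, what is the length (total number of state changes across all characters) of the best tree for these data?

5

Character polarity is set by the outgroup: the derived state is whichever differs from the outgroup's state, so for II the derived state is 'absent', and for the remaining characters it is 'present'.
Only Delta, Eta, and Zeta show the derived state 'present' for I, supporting them as a clade.
II: derived state 'absent' in Gamma only — an autapomorphy, so it tells us nothing about relationships among taxa.
All ingroup taxa share the derived state 'present' for III; it defines the ingroup but does not resolve relationships within it.
IV (derived state 'present') is unique to Gamma (autapomorphy; uninformative for grouping).
V: derived state 'present' in Delta and Eta only — synapomorphy for {Delta, Eta}.
Most parsimonious ingroup topology: (Gamma,((Delta,Eta),Zeta)).
Changes per character on this tree: I: 1; II: 1; III: 1; IV: 1; V: 1.
Total = 5.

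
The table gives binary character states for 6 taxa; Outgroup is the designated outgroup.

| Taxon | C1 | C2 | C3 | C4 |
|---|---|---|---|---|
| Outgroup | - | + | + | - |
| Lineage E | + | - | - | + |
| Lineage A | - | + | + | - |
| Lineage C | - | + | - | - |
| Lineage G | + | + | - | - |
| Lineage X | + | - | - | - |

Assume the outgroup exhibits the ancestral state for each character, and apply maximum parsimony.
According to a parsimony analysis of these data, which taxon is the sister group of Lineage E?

Character polarity is set by the outgroup: the derived state is whichever differs from the outgroup's state, so for C2, C3 the derived state is '-', and for the remaining characters it is '+'.
C1 (derived state '+') is shared by Lineage E, Lineage G, and Lineage X — a synapomorphy uniting that clade.
C2: derived state '-' in Lineage E and Lineage X only — synapomorphy for {Lineage E, Lineage X}.
C3 (derived state '-') is shared by Lineage C, Lineage E, Lineage G, and Lineage X — a synapomorphy uniting that clade.
C4 (derived state '+') is unique to Lineage E (autapomorphy; uninformative for grouping).
Most parsimonious ingroup topology: ((((Lineage E,Lineage X),Lineage G),Lineage C),Lineage A).
Lineage E and Lineage X form a cherry on this tree, so they are sister taxa.

Lineage X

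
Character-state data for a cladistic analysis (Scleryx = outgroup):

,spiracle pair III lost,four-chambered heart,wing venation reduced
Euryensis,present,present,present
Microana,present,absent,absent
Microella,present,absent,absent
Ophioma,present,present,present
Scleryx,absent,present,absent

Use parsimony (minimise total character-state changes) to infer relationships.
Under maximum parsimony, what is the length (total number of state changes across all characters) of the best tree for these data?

Character polarity is set by the outgroup: the derived state is whichever differs from the outgroup's state, so for four-chambered heart the derived state is 'absent', and for the remaining characters it is 'present'.
All ingroup taxa share the derived state 'present' for spiracle pair III lost; it defines the ingroup but does not resolve relationships within it.
four-chambered heart (derived state 'absent') is shared by Microana and Microella — a synapomorphy uniting that clade.
wing venation reduced (derived state 'present') is shared by Euryensis and Ophioma — a synapomorphy uniting that clade.
Most parsimonious ingroup topology: ((Euryensis,Ophioma),(Microana,Microella)).
Changes per character on this tree: spiracle pair III lost: 1; four-chambered heart: 1; wing venation reduced: 1.
Total = 3.

3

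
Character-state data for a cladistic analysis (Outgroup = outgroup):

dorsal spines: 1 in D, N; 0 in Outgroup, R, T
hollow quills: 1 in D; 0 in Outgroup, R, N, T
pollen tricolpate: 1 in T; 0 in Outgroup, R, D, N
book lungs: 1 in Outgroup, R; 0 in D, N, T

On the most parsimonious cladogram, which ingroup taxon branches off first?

R

Character polarity is set by the outgroup: the derived state is whichever differs from the outgroup's state, so for book lungs the derived state is '0', and for the remaining characters it is '1'.
dorsal spines: derived state '1' in D and N only — synapomorphy for {D, N}.
hollow quills: derived state '1' in D only — an autapomorphy, so it tells us nothing about relationships among taxa.
pollen tricolpate: derived state '1' in T only — an autapomorphy, so it tells us nothing about relationships among taxa.
book lungs: derived state '0' in D, N, and T only — synapomorphy for {D, N, T}.
Most parsimonious ingroup topology: (R,((D,N),T)).
R is sister to the clade containing all other ingroup taxa, so it is the earliest-diverging (most basal) ingroup lineage.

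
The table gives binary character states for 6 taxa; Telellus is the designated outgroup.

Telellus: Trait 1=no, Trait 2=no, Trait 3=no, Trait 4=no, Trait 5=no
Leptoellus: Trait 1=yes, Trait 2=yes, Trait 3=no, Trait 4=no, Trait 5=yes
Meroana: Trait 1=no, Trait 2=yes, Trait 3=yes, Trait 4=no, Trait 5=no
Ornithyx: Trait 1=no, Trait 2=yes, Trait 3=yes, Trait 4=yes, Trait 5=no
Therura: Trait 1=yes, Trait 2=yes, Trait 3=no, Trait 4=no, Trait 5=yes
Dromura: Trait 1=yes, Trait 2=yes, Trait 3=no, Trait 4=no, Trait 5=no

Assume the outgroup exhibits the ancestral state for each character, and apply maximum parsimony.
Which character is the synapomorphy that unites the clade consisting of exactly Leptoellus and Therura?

Trait 5

The outgroup has state 'no' for every character, so 'yes' is the derived state throughout.
Trait 1 (derived state 'yes') is shared by Dromura, Leptoellus, and Therura — a synapomorphy uniting that clade.
Trait 2 (derived state 'yes') is shared by all ingroup taxa — unites the whole ingroup.
Trait 3 (derived state 'yes') is shared by Meroana and Ornithyx — a synapomorphy uniting that clade.
Trait 4 (derived state 'yes') is unique to Ornithyx (autapomorphy; uninformative for grouping).
Trait 5 (derived state 'yes') is shared by Leptoellus and Therura — a synapomorphy uniting that clade.
Most parsimonious ingroup topology: (((Leptoellus,Therura),Dromura),(Meroana,Ornithyx)).
The clade {Leptoellus, Therura} is supported by Trait 5: its derived state 'yes' occurs in exactly those taxa and in no other taxon (including the outgroup).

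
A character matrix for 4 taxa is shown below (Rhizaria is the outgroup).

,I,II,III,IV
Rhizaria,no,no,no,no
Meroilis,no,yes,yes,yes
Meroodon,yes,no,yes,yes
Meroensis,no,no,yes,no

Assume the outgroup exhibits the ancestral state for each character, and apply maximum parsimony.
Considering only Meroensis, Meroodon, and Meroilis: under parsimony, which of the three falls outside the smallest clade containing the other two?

Meroensis

The outgroup has state 'no' for every character, so 'yes' is the derived state throughout.
I: derived state 'yes' in Meroodon only — an autapomorphy, so it tells us nothing about relationships among taxa.
II (derived state 'yes') is unique to Meroilis (autapomorphy; uninformative for grouping).
All ingroup taxa share the derived state 'yes' for III; it defines the ingroup but does not resolve relationships within it.
Only Meroilis and Meroodon show the derived state 'yes' for IV, supporting them as a clade.
Most parsimonious ingroup topology: ((Meroilis,Meroodon),Meroensis).
Meroilis and Meroodon share a more recent common ancestor with each other than either does with Meroensis, so Meroensis is the least closely related of the three.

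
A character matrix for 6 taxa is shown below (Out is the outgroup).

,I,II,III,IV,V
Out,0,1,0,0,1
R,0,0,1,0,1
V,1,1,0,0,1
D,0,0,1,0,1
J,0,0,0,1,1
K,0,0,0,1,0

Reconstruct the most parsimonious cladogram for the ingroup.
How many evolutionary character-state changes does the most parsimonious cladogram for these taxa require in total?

Character polarity is set by the outgroup: the derived state is whichever differs from the outgroup's state, so for II, V the derived state is '0', and for the remaining characters it is '1'.
I: derived state '1' in V only — an autapomorphy, so it tells us nothing about relationships among taxa.
II: derived state '0' in D, J, K, and R only — synapomorphy for {D, J, K, R}.
Only D and R show the derived state '1' for III, supporting them as a clade.
IV (derived state '1') is shared by J and K — a synapomorphy uniting that clade.
V (derived state '0') is unique to K (autapomorphy; uninformative for grouping).
Most parsimonious ingroup topology: (((R,D),(J,K)),V).
Changes per character on this tree: I: 1; II: 1; III: 1; IV: 1; V: 1.
Total = 5.

5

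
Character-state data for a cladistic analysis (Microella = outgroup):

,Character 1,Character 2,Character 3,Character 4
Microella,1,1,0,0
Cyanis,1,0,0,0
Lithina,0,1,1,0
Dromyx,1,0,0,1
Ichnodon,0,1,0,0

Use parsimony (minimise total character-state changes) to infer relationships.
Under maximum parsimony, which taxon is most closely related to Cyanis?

Character polarity is set by the outgroup: the derived state is whichever differs from the outgroup's state, so for Character 1, Character 2 the derived state is '0', and for the remaining characters it is '1'.
Character 1 (derived state '0') is shared by Ichnodon and Lithina — a synapomorphy uniting that clade.
Character 2: derived state '0' in Cyanis and Dromyx only — synapomorphy for {Cyanis, Dromyx}.
Character 3: derived state '1' in Lithina only — an autapomorphy, so it tells us nothing about relationships among taxa.
Character 4 (derived state '1') is unique to Dromyx (autapomorphy; uninformative for grouping).
Most parsimonious ingroup topology: ((Cyanis,Dromyx),(Lithina,Ichnodon)).
Cyanis and Dromyx form a cherry on this tree, so they are sister taxa.

Dromyx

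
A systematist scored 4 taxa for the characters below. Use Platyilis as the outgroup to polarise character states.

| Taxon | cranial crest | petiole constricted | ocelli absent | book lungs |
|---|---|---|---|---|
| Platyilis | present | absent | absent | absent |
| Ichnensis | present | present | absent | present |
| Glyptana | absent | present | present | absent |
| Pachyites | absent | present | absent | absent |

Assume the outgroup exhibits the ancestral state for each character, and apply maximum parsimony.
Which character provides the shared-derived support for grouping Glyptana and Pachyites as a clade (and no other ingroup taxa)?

cranial crest

Character polarity is set by the outgroup: the derived state is whichever differs from the outgroup's state, so for cranial crest the derived state is 'absent', and for the remaining characters it is 'present'.
Only Glyptana and Pachyites show the derived state 'absent' for cranial crest, supporting them as a clade.
All ingroup taxa share the derived state 'present' for petiole constricted; it defines the ingroup but does not resolve relationships within it.
ocelli absent (derived state 'present') is unique to Glyptana (autapomorphy; uninformative for grouping).
book lungs: derived state 'present' in Ichnensis only — an autapomorphy, so it tells us nothing about relationships among taxa.
Most parsimonious ingroup topology: (Ichnensis,(Glyptana,Pachyites)).
The clade {Glyptana, Pachyites} is supported by cranial crest: its derived state 'absent' occurs in exactly those taxa and in no other taxon (including the outgroup).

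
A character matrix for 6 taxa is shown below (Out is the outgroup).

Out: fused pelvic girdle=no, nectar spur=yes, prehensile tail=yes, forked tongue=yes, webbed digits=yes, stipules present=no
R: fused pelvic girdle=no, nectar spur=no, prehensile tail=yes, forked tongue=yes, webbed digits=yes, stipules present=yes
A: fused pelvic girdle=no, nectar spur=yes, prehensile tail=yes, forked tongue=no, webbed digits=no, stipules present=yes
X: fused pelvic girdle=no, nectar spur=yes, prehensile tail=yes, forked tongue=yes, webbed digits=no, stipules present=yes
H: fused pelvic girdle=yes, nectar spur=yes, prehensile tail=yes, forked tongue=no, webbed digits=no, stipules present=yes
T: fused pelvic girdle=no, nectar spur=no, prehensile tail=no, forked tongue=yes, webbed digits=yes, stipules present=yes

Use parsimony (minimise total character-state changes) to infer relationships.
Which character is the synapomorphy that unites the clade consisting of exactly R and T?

nectar spur

Character polarity is set by the outgroup: the derived state is whichever differs from the outgroup's state, so for nectar spur, prehensile tail, forked tongue, webbed digits the derived state is 'no', and for the remaining characters it is 'yes'.
fused pelvic girdle: derived state 'yes' in H only — an autapomorphy, so it tells us nothing about relationships among taxa.
Only R and T show the derived state 'no' for nectar spur, supporting them as a clade.
prehensile tail (derived state 'no') is unique to T (autapomorphy; uninformative for grouping).
Only A and H show the derived state 'no' for forked tongue, supporting them as a clade.
webbed digits (derived state 'no') is shared by A, H, and X — a synapomorphy uniting that clade.
All ingroup taxa share the derived state 'yes' for stipules present; it defines the ingroup but does not resolve relationships within it.
Most parsimonious ingroup topology: ((R,T),((A,H),X)).
The clade {R, T} is supported by nectar spur: its derived state 'no' occurs in exactly those taxa and in no other taxon (including the outgroup).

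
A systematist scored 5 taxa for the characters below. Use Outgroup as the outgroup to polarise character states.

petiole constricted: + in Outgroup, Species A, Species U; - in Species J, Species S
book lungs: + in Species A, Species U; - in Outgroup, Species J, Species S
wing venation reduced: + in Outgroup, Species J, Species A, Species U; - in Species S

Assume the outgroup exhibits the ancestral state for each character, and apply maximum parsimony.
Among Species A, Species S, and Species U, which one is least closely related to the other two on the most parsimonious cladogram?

Species S

Character polarity is set by the outgroup: the derived state is whichever differs from the outgroup's state, so for petiole constricted, wing venation reduced the derived state is '-', and for the remaining characters it is '+'.
petiole constricted (derived state '-') is shared by Species J and Species S — a synapomorphy uniting that clade.
Only Species A and Species U show the derived state '+' for book lungs, supporting them as a clade.
wing venation reduced: derived state '-' in Species S only — an autapomorphy, so it tells us nothing about relationships among taxa.
Most parsimonious ingroup topology: ((Species J,Species S),(Species A,Species U)).
Species A and Species U share a more recent common ancestor with each other than either does with Species S, so Species S is the least closely related of the three.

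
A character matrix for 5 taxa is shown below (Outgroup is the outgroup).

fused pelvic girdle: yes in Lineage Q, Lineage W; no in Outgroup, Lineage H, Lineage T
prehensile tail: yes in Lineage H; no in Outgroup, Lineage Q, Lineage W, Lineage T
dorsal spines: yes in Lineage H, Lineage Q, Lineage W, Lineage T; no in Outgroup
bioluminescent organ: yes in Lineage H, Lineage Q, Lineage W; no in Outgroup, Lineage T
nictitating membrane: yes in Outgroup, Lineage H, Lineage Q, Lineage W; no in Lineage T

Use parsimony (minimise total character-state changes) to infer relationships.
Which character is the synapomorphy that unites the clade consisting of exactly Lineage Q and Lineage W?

Character polarity is set by the outgroup: the derived state is whichever differs from the outgroup's state, so for nictitating membrane the derived state is 'no', and for the remaining characters it is 'yes'.
fused pelvic girdle: derived state 'yes' in Lineage Q and Lineage W only — synapomorphy for {Lineage Q, Lineage W}.
prehensile tail (derived state 'yes') is unique to Lineage H (autapomorphy; uninformative for grouping).
All ingroup taxa share the derived state 'yes' for dorsal spines; it defines the ingroup but does not resolve relationships within it.
bioluminescent organ (derived state 'yes') is shared by Lineage H, Lineage Q, and Lineage W — a synapomorphy uniting that clade.
nictitating membrane: derived state 'no' in Lineage T only — an autapomorphy, so it tells us nothing about relationships among taxa.
Most parsimonious ingroup topology: ((Lineage H,(Lineage Q,Lineage W)),Lineage T).
The clade {Lineage Q, Lineage W} is supported by fused pelvic girdle: its derived state 'yes' occurs in exactly those taxa and in no other taxon (including the outgroup).

fused pelvic girdle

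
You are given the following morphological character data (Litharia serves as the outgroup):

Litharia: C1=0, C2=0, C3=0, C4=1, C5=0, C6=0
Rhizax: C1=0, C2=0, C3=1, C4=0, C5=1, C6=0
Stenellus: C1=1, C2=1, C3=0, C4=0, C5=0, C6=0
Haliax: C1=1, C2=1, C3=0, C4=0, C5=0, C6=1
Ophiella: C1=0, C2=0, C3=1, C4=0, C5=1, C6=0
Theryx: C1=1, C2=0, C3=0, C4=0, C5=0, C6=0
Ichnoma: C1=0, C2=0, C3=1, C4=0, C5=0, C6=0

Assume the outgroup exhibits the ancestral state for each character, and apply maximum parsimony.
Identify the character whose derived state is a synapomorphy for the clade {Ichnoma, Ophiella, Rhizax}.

Character polarity is set by the outgroup: the derived state is whichever differs from the outgroup's state, so for C4 the derived state is '0', and for the remaining characters it is '1'.
Only Haliax, Stenellus, and Theryx show the derived state '1' for C1, supporting them as a clade.
C2: derived state '1' in Haliax and Stenellus only — synapomorphy for {Haliax, Stenellus}.
Only Ichnoma, Ophiella, and Rhizax show the derived state '1' for C3, supporting them as a clade.
All ingroup taxa share the derived state '0' for C4; it defines the ingroup but does not resolve relationships within it.
Only Ophiella and Rhizax show the derived state '1' for C5, supporting them as a clade.
C6 (derived state '1') is unique to Haliax (autapomorphy; uninformative for grouping).
Most parsimonious ingroup topology: (((Rhizax,Ophiella),Ichnoma),((Stenellus,Haliax),Theryx)).
The clade {Ichnoma, Ophiella, Rhizax} is supported by C3: its derived state '1' occurs in exactly those taxa and in no other taxon (including the outgroup).

C3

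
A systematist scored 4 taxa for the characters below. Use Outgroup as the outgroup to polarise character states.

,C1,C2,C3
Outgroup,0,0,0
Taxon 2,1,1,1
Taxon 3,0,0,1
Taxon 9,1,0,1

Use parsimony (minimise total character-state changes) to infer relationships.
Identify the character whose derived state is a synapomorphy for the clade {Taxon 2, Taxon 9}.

C1

The outgroup has state '0' for every character, so '1' is the derived state throughout.
Only Taxon 2 and Taxon 9 show the derived state '1' for C1, supporting them as a clade.
C2 (derived state '1') is unique to Taxon 2 (autapomorphy; uninformative for grouping).
All ingroup taxa share the derived state '1' for C3; it defines the ingroup but does not resolve relationships within it.
Most parsimonious ingroup topology: ((Taxon 2,Taxon 9),Taxon 3).
The clade {Taxon 2, Taxon 9} is supported by C1: its derived state '1' occurs in exactly those taxa and in no other taxon (including the outgroup).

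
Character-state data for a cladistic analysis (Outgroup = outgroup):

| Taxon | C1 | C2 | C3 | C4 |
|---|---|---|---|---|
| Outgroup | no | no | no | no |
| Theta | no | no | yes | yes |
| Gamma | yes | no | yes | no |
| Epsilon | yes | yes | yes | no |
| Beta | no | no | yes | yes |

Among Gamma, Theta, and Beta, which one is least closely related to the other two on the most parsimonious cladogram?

The outgroup has state 'no' for every character, so 'yes' is the derived state throughout.
Only Epsilon and Gamma show the derived state 'yes' for C1, supporting them as a clade.
C2: derived state 'yes' in Epsilon only — an autapomorphy, so it tells us nothing about relationships among taxa.
C3 (derived state 'yes') is shared by all ingroup taxa — unites the whole ingroup.
Only Beta and Theta show the derived state 'yes' for C4, supporting them as a clade.
Most parsimonious ingroup topology: ((Theta,Beta),(Gamma,Epsilon)).
Beta and Theta share a more recent common ancestor with each other than either does with Gamma, so Gamma is the least closely related of the three.

Gamma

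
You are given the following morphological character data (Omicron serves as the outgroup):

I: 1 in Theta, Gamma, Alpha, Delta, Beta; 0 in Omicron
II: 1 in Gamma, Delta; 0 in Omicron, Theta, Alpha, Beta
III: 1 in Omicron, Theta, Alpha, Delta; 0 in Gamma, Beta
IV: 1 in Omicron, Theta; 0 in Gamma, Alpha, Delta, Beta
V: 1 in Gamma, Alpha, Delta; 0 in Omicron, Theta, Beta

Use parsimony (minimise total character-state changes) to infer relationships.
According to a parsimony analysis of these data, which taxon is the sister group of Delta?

Gamma

Character polarity is set by the outgroup: the derived state is whichever differs from the outgroup's state, so for III, IV the derived state is '0', and for the remaining characters it is '1'.
I (derived state '1') is shared by all ingroup taxa — unites the whole ingroup.
Only Delta and Gamma show the derived state '1' for II, supporting them as a clade.
III groups Beta and Gamma, which is incompatible with the clades supported by the remaining characters; treating it as convergent (homoplasy) costs fewer steps than any alternative tree.
IV: derived state '0' in Alpha, Beta, Delta, and Gamma only — synapomorphy for {Alpha, Beta, Delta, Gamma}.
V: derived state '1' in Alpha, Delta, and Gamma only — synapomorphy for {Alpha, Delta, Gamma}.
Most parsimonious ingroup topology: (Theta,(((Gamma,Delta),Alpha),Beta)).
Delta and Gamma form a cherry on this tree, so they are sister taxa.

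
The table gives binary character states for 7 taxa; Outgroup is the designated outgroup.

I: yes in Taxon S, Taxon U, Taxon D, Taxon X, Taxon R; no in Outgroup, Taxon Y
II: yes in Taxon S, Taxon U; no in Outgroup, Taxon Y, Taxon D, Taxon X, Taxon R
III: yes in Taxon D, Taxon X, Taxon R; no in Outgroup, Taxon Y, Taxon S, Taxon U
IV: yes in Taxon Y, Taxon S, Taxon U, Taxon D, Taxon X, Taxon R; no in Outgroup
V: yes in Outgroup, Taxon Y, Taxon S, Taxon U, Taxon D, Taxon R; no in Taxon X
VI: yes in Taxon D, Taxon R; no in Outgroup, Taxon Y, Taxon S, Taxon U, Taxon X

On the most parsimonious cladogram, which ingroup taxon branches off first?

Character polarity is set by the outgroup: the derived state is whichever differs from the outgroup's state, so for V the derived state is 'no', and for the remaining characters it is 'yes'.
Only Taxon D, Taxon R, Taxon S, Taxon U, and Taxon X show the derived state 'yes' for I, supporting them as a clade.
Only Taxon S and Taxon U show the derived state 'yes' for II, supporting them as a clade.
III: derived state 'yes' in Taxon D, Taxon R, and Taxon X only — synapomorphy for {Taxon D, Taxon R, Taxon X}.
All ingroup taxa share the derived state 'yes' for IV; it defines the ingroup but does not resolve relationships within it.
V: derived state 'no' in Taxon X only — an autapomorphy, so it tells us nothing about relationships among taxa.
Only Taxon D and Taxon R show the derived state 'yes' for VI, supporting them as a clade.
Most parsimonious ingroup topology: (Taxon Y,((Taxon S,Taxon U),((Taxon D,Taxon R),Taxon X))).
Taxon Y is sister to the clade containing all other ingroup taxa, so it is the earliest-diverging (most basal) ingroup lineage.

Taxon Y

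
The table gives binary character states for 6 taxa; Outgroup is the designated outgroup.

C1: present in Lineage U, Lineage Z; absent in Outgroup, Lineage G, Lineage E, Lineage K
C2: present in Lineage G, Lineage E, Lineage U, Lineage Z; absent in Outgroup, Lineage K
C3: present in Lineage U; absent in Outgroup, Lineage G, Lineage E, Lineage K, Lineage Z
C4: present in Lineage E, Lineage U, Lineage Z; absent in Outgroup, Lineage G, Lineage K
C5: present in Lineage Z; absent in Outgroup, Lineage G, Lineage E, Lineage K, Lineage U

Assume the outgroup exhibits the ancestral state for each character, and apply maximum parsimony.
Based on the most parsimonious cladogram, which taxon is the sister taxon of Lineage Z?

The outgroup has state 'absent' for every character, so 'present' is the derived state throughout.
Only Lineage U and Lineage Z show the derived state 'present' for C1, supporting them as a clade.
Only Lineage E, Lineage G, Lineage U, and Lineage Z show the derived state 'present' for C2, supporting them as a clade.
C3 (derived state 'present') is unique to Lineage U (autapomorphy; uninformative for grouping).
C4: derived state 'present' in Lineage E, Lineage U, and Lineage Z only — synapomorphy for {Lineage E, Lineage U, Lineage Z}.
C5 (derived state 'present') is unique to Lineage Z (autapomorphy; uninformative for grouping).
Most parsimonious ingroup topology: ((Lineage G,(Lineage E,(Lineage U,Lineage Z))),Lineage K).
Lineage Z and Lineage U form a cherry on this tree, so they are sister taxa.

Lineage U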